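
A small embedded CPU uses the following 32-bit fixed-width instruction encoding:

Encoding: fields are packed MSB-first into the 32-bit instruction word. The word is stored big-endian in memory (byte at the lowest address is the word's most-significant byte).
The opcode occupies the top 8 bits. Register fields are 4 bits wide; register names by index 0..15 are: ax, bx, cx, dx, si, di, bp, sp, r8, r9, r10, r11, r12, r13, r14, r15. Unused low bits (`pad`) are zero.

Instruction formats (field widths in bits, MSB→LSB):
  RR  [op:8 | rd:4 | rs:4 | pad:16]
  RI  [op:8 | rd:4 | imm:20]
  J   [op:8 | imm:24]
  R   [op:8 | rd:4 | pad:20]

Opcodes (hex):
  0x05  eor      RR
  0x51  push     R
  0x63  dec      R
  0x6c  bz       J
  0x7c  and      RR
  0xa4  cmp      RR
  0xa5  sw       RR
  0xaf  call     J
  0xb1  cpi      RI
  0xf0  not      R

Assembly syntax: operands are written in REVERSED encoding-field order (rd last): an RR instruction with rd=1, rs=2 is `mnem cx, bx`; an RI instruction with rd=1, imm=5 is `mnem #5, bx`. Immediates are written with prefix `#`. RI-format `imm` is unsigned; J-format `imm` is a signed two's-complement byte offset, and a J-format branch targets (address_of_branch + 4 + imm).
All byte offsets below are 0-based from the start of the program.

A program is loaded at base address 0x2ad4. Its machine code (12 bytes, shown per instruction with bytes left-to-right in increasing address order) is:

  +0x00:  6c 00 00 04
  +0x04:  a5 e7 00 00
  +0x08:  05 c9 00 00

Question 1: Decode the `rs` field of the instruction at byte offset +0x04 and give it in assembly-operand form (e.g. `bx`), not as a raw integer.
sp

[04] a5 e7 00 00 → 0xa5e70000
  op=0xa5e70000>>24=0xa5 ⇒ sw (RR)
  [23:20] rd=14 = r14
  [19:16] rs=7 = sp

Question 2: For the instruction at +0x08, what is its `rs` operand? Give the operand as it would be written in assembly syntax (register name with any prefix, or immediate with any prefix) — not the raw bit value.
off 0x08: read 05 c9 00 00 as big → 0x05c90000
  op=0x05c90000>>24=0x5 ⇒ eor (RR)
  rd@[23:20]=0xc ⇒ r12
  rs@[19:16]=0x9 ⇒ r9

r9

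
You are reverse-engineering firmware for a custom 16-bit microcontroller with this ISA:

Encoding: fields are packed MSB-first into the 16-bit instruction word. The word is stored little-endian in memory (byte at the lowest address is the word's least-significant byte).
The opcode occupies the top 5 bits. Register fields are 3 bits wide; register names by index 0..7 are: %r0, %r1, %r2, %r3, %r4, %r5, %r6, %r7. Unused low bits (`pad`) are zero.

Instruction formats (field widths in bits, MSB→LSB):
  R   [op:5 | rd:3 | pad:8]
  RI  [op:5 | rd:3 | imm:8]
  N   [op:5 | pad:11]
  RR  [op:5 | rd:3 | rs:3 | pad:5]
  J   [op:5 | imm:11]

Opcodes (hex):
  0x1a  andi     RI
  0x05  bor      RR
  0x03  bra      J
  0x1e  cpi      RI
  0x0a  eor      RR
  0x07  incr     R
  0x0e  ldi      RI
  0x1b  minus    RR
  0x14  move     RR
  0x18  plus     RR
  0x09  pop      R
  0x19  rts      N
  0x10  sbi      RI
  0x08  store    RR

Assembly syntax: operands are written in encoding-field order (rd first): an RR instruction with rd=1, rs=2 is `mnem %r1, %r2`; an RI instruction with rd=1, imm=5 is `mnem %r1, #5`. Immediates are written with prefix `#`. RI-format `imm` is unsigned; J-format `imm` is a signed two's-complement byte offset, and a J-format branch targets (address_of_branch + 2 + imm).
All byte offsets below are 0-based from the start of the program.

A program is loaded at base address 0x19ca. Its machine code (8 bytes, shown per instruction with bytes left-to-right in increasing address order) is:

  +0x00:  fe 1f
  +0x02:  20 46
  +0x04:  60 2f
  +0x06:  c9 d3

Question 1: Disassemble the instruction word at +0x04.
off 0x04: read 60 2f as little → 0x2f60
  op=0x2f60>>11=0x5 ⇒ bor (RR)
  rd: (w>>8)&0x7=0x7 → %r7
  rs: (w>>5)&0x7=0x3 → %r3

bor %r7, %r3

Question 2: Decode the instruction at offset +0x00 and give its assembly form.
bra #-2

@+00  little-endian(fe 1f) = 0x1ffe
  top 5b → 0x3 → bra [J]
  imm: (w>>0)&0x7ff=0x7fe (s11→-2) → #-2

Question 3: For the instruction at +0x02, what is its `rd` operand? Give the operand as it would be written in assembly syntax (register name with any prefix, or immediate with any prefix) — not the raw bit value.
@+02  little-endian(20 46) = 0x4620
  top 5b → 0x8 → store [RR]
  [10:8] rd=6 = %r6
  [7:5] rs=1 = %r1

%r6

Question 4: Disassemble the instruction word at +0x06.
[06] c9 d3 → 0xd3c9
  opcode bits[15:11]=0x1a: andi/RI
  [10:8] rd=3 = %r3
  [7:0] imm=201 = #201

andi %r3, #201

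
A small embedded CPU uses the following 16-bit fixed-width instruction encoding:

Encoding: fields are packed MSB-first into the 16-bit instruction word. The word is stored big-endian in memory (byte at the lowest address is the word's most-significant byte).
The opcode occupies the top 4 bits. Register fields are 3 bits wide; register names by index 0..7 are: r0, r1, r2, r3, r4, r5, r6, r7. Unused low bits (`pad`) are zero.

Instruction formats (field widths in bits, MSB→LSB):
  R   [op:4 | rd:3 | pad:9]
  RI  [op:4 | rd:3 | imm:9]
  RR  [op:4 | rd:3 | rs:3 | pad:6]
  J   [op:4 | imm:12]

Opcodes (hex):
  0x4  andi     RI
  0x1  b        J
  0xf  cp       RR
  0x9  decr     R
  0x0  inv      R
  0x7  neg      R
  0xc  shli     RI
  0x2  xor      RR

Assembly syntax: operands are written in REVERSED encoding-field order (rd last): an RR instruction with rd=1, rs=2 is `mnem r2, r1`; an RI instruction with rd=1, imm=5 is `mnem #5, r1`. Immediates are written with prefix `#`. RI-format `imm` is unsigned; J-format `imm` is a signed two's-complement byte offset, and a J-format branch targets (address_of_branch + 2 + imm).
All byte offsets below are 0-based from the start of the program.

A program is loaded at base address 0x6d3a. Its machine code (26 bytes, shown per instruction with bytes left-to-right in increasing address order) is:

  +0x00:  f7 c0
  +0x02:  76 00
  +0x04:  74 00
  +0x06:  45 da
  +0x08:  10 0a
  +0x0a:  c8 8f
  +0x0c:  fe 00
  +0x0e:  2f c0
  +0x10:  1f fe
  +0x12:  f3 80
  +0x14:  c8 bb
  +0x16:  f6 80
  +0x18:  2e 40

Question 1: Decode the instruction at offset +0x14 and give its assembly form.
shli #187, r4

+0x14: c8 bb ⇒ word 0xc8bb (big)
  opcode bits[15:12]=0xc: shli/RI
  [11:9] rd=4 = r4
  [8:0] imm=187 = #187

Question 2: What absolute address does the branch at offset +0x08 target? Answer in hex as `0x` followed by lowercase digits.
+0x08: 10 0a ⇒ word 0x100a (big)
  top 4b → 0x1 → b [J]
  imm: (w>>0)&0xfff=0xa → #10
  target = base 0x6d3a + off 0x08 + 2 + imm 10 = 0x6d4e

0x6d4e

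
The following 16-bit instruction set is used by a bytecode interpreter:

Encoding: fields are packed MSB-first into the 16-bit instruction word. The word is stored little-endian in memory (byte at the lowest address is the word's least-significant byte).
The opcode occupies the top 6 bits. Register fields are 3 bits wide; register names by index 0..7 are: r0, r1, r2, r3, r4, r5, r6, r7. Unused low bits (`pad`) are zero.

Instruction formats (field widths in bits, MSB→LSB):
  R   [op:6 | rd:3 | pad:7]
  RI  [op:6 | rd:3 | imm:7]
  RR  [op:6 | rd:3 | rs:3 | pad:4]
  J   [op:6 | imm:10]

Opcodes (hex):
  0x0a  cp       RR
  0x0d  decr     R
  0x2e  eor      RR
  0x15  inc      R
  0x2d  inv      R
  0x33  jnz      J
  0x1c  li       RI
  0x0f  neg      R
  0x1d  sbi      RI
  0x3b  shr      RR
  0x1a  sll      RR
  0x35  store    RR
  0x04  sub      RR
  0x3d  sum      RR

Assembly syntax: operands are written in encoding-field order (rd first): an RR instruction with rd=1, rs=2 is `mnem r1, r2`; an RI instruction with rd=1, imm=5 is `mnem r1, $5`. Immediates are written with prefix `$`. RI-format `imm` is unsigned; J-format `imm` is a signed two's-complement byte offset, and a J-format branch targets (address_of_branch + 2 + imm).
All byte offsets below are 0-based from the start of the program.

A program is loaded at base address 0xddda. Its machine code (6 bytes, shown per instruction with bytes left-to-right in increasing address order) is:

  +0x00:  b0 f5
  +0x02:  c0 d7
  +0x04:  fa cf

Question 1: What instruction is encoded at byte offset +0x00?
sum r3, r3

+0x00: b0 f5 ⇒ word 0xf5b0 (little)
  top 6b → 0x3d → sum [RR]
  [9:7] rd=3 = r3
  [6:4] rs=3 = r3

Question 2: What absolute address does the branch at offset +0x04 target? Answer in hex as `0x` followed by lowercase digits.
0xddda

[04] fa cf → 0xcffa
  op=0xcffa>>10=0x33 ⇒ jnz (J)
  [9:0] imm=1018 (s10→-6) = $-6
  target = base 0xddda + off 0x04 + 2 + imm -6 = 0xddda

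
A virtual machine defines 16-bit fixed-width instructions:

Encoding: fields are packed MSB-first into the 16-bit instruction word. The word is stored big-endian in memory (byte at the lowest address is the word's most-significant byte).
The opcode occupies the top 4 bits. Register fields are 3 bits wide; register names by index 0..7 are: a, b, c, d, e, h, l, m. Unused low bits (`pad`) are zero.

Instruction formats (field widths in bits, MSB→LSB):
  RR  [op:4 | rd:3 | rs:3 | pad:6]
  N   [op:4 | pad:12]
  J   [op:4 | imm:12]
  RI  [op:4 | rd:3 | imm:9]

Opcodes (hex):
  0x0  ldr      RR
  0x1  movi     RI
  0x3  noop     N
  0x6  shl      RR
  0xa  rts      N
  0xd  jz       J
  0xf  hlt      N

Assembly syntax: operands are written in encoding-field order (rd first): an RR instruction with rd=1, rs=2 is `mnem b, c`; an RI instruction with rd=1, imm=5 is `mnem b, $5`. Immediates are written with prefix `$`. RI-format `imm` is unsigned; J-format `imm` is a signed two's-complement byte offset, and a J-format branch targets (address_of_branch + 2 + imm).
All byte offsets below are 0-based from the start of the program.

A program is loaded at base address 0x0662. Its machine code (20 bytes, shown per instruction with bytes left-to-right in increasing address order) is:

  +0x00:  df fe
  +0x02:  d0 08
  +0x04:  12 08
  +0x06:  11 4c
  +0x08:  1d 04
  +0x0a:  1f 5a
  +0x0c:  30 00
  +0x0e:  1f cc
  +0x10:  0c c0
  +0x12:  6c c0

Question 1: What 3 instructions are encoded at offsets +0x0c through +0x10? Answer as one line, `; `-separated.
noop; movi m, $460; ldr l, d

+0x0c: 30 00 ⇒ word 0x3000 (big)
  opcode bits[15:12]=0x3: noop/N
+0x0e: 1f cc ⇒ word 0x1fcc (big)
  opcode bits[15:12]=0x1: movi/RI
  rd: (w>>9)&0x7=0x7 → m
  imm: (w>>0)&0x1ff=0x1cc → $460
+0x10: 0c c0 ⇒ word 0x0cc0 (big)
  opcode bits[15:12]=0x0: ldr/RR
  rd: (w>>9)&0x7=0x6 → l
  rs: (w>>6)&0x7=0x3 → d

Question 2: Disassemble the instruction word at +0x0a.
+0x0a: 1f 5a ⇒ word 0x1f5a (big)
  top 4b → 0x1 → movi [RI]
  rd: (w>>9)&0x7=0x7 → m
  imm: (w>>0)&0x1ff=0x15a → $346

movi m, $346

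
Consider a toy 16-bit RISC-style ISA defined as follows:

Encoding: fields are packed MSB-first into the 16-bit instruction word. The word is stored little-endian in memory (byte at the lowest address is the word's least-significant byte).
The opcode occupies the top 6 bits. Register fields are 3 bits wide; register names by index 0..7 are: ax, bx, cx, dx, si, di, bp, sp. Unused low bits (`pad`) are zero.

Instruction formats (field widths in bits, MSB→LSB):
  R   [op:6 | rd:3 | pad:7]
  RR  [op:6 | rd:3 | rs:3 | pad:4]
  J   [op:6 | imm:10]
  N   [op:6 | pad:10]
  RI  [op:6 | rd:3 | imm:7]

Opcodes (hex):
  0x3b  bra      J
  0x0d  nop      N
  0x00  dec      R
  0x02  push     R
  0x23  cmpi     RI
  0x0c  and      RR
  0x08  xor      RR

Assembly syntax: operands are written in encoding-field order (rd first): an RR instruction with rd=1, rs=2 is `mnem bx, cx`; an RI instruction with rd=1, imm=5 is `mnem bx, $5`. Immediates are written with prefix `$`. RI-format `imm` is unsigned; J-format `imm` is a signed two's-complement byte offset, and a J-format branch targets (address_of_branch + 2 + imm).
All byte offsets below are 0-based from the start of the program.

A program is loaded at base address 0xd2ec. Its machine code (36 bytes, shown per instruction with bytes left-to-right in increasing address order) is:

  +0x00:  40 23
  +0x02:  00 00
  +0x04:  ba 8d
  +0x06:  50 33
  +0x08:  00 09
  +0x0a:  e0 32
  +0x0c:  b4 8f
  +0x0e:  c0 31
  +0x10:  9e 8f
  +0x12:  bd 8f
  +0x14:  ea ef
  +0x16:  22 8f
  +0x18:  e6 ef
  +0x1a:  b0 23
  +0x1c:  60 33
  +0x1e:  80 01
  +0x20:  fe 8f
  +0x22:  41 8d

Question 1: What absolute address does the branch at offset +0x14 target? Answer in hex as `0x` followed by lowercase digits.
off 0x14: read ea ef as little → 0xefea
  op=0xefea>>10=0x3b ⇒ bra (J)
  [9:0] imm=1002 (s10→-22) = $-22
  target = base 0xd2ec + off 0x14 + 2 + imm -22 = 0xd2ec

0xd2ec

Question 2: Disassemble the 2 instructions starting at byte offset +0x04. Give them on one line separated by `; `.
+0x04: ba 8d ⇒ word 0x8dba (little)
  op=0x8dba>>10=0x23 ⇒ cmpi (RI)
  [9:7] rd=3 = dx
  [6:0] imm=58 = $58
+0x06: 50 33 ⇒ word 0x3350 (little)
  op=0x3350>>10=0xc ⇒ and (RR)
  [9:7] rd=6 = bp
  [6:4] rs=5 = di

cmpi dx, $58; and bp, di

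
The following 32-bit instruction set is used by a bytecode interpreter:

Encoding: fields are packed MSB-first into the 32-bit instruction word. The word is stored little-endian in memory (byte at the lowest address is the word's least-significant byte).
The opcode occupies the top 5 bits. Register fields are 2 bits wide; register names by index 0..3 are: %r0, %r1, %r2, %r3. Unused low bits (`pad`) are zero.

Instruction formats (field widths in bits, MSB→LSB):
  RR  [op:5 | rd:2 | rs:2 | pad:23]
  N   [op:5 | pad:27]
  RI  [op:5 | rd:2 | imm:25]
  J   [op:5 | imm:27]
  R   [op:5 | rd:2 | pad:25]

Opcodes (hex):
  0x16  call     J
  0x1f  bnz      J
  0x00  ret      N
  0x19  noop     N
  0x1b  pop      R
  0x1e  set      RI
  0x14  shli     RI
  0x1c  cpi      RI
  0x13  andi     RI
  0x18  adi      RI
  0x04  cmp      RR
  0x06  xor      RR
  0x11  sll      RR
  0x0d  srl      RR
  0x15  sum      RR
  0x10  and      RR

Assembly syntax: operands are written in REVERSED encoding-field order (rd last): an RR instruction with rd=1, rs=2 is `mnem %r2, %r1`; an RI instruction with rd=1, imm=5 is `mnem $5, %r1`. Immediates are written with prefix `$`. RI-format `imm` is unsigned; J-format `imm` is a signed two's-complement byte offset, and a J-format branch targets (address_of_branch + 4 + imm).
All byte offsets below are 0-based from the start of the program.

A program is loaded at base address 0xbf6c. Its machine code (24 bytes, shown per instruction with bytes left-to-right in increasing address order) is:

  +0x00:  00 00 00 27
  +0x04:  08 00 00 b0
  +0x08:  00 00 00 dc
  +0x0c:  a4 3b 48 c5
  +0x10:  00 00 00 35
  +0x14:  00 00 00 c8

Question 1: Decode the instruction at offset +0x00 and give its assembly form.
@+00  little-endian(00 00 00 27) = 0x27000000
  op=0x27000000>>27=0x4 ⇒ cmp (RR)
  rd: (w>>25)&0x3=0x3 → %r3
  rs: (w>>23)&0x3=0x2 → %r2

cmp %r2, %r3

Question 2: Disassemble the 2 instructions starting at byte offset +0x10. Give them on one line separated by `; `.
+0x10: 00 00 00 35 ⇒ word 0x35000000 (little)
  top 5b → 0x6 → xor [RR]
  rd: (w>>25)&0x3=0x2 → %r2
  rs: (w>>23)&0x3=0x2 → %r2
+0x14: 00 00 00 c8 ⇒ word 0xc8000000 (little)
  top 5b → 0x19 → noop [N]

xor %r2, %r2; noop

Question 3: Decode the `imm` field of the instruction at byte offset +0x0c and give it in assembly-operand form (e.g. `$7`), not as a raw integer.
off 0x0c: read a4 3b 48 c5 as little → 0xc5483ba4
  top 5b → 0x18 → adi [RI]
  [26:25] rd=2 = %r2
  [24:0] imm=21511076 = $21511076

$21511076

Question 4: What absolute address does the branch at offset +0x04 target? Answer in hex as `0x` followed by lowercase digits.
0xbf7c

+0x04: 08 00 00 b0 ⇒ word 0xb0000008 (little)
  opcode bits[31:27]=0x16: call/J
  imm: (w>>0)&0x7ffffff=0x8 → $8
  target = base 0xbf6c + off 0x04 + 4 + imm 8 = 0xbf7c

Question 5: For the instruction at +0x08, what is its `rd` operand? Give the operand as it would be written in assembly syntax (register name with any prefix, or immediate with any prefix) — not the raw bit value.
@+08  little-endian(00 00 00 dc) = 0xdc000000
  op=0xdc000000>>27=0x1b ⇒ pop (R)
  [26:25] rd=2 = %r2

%r2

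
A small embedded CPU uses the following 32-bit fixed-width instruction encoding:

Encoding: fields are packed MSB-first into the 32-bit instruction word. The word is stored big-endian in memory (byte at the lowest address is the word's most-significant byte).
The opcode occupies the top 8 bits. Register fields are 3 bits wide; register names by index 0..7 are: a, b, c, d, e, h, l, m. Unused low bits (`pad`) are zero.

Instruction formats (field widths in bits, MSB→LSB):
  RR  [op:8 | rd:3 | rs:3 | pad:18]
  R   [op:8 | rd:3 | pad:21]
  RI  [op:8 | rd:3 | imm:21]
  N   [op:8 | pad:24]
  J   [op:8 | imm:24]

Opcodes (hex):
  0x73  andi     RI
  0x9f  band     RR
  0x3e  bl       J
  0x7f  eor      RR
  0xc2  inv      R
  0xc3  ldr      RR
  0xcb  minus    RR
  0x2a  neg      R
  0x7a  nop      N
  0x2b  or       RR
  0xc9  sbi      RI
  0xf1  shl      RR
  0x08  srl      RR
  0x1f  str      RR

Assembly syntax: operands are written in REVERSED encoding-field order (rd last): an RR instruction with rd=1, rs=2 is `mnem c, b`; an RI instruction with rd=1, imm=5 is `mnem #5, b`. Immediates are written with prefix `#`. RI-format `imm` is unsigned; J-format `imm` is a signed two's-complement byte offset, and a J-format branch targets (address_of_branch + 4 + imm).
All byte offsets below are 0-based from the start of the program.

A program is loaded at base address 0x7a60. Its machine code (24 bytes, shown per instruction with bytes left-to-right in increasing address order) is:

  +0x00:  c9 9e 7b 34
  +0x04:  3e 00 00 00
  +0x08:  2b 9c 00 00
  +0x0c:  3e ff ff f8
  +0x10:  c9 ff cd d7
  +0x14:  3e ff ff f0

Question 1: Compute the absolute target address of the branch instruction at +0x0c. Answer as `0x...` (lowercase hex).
[0c] 3e ff ff f8 → 0x3efffff8
  op=0x3efffff8>>24=0x3e ⇒ bl (J)
  [23:0] imm=16777208 (s24→-8) = #-8
  target = base 0x7a60 + off 0x0c + 4 + imm -8 = 0x7a68

0x7a68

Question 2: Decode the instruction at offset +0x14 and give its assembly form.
bl #-16

+0x14: 3e ff ff f0 ⇒ word 0x3efffff0 (big)
  op=0x3efffff0>>24=0x3e ⇒ bl (J)
  imm: (w>>0)&0xffffff=0xfffff0 (s24→-16) → #-16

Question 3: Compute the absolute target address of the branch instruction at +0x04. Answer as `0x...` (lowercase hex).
off 0x04: read 3e 00 00 00 as big → 0x3e000000
  top 8b → 0x3e → bl [J]
  [23:0] imm=0 = #0
  target = base 0x7a60 + off 0x04 + 4 + imm 0 = 0x7a68

0x7a68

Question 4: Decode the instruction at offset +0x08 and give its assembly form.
[08] 2b 9c 00 00 → 0x2b9c0000
  top 8b → 0x2b → or [RR]
  [23:21] rd=4 = e
  [20:18] rs=7 = m

or m, e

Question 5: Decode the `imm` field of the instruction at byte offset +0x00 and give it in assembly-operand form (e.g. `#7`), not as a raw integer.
@+00  big-endian(c9 9e 7b 34) = 0xc99e7b34
  opcode bits[31:24]=0xc9: sbi/RI
  [23:21] rd=4 = e
  [20:0] imm=1997620 = #1997620

#1997620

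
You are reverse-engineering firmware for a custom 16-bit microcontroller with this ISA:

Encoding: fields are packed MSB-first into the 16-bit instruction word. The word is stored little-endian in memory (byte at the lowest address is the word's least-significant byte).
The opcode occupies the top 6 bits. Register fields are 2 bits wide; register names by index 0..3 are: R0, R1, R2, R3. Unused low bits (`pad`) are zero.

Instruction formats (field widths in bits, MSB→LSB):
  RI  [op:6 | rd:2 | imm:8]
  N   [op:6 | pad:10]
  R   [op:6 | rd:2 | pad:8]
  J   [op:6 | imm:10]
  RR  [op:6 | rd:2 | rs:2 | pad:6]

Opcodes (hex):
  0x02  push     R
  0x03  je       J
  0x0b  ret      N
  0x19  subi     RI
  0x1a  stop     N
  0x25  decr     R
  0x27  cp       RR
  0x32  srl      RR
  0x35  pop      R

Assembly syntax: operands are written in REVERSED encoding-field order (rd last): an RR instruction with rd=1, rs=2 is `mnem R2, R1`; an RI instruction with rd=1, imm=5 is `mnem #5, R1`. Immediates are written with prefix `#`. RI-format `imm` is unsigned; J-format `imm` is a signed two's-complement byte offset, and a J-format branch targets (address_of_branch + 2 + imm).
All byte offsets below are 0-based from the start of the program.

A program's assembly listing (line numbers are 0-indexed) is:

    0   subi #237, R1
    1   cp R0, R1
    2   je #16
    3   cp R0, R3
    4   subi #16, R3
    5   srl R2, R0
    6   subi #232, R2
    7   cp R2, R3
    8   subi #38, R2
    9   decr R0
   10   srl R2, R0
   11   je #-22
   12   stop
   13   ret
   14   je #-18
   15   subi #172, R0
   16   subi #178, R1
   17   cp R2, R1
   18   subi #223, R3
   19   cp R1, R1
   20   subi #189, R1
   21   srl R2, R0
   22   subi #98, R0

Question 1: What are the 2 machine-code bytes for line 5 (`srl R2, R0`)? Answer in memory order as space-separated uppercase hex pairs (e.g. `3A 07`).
L5: srl op=0x32:6|rd=0:2|rs=2:2|pad=0:6 ⇒ 0xc880 ⇒ little 80 c8

80 C8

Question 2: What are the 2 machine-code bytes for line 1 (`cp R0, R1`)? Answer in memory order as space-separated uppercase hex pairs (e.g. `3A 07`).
line 1 (cp): pack op=0x27:6|rd=1:2|rs=0:2|pad=0:6 = 0x9d00; little→ 00 9d

00 9D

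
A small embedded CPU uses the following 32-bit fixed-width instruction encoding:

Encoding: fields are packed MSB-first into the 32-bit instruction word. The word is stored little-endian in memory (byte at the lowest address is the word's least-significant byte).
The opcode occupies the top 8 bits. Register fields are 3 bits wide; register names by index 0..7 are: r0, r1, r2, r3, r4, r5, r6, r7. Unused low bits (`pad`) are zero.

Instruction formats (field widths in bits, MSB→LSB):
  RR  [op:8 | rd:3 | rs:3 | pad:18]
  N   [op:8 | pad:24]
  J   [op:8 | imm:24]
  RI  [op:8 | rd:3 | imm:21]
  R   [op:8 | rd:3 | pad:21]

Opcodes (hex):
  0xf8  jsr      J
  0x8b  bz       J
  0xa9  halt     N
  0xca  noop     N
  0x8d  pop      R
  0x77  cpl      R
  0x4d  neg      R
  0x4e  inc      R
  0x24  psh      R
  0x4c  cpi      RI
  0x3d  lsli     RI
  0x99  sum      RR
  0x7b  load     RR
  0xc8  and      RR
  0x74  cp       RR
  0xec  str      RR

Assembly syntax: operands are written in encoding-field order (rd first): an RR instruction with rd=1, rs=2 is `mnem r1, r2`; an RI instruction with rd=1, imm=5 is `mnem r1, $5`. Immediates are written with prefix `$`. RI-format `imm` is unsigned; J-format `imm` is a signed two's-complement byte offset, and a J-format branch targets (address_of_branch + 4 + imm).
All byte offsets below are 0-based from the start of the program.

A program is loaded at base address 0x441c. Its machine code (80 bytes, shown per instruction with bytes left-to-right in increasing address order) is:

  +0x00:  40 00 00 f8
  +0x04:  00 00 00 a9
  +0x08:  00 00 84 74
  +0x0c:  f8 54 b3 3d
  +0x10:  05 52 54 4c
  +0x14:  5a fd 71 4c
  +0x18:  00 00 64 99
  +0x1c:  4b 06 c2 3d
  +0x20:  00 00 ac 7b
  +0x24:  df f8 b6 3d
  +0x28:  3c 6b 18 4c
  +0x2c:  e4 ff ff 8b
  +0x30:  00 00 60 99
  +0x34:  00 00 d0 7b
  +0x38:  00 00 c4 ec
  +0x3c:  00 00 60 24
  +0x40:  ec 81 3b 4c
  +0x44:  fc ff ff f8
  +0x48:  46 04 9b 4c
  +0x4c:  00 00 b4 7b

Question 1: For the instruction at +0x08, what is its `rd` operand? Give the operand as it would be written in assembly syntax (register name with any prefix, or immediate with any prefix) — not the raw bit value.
r4

[08] 00 00 84 74 → 0x74840000
  op=0x74840000>>24=0x74 ⇒ cp (RR)
  rd: (w>>21)&0x7=0x4 → r4
  rs: (w>>18)&0x7=0x1 → r1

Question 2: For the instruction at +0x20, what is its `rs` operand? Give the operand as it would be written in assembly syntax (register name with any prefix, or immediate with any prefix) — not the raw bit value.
[20] 00 00 ac 7b → 0x7bac0000
  opcode bits[31:24]=0x7b: load/RR
  [23:21] rd=5 = r5
  [20:18] rs=3 = r3

r3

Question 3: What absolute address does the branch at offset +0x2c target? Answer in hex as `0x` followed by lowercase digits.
[2c] e4 ff ff 8b → 0x8bffffe4
  top 8b → 0x8b → bz [J]
  [23:0] imm=16777188 (s24→-28) = $-28
  target = base 0x441c + off 0x2c + 4 + imm -28 = 0x4430

0x4430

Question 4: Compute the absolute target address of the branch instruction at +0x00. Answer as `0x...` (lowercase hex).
@+00  little-endian(40 00 00 f8) = 0xf8000040
  top 8b → 0xf8 → jsr [J]
  imm@[23:0]=0x40 ⇒ $64
  target = base 0x441c + off 0x00 + 4 + imm 64 = 0x4460

0x4460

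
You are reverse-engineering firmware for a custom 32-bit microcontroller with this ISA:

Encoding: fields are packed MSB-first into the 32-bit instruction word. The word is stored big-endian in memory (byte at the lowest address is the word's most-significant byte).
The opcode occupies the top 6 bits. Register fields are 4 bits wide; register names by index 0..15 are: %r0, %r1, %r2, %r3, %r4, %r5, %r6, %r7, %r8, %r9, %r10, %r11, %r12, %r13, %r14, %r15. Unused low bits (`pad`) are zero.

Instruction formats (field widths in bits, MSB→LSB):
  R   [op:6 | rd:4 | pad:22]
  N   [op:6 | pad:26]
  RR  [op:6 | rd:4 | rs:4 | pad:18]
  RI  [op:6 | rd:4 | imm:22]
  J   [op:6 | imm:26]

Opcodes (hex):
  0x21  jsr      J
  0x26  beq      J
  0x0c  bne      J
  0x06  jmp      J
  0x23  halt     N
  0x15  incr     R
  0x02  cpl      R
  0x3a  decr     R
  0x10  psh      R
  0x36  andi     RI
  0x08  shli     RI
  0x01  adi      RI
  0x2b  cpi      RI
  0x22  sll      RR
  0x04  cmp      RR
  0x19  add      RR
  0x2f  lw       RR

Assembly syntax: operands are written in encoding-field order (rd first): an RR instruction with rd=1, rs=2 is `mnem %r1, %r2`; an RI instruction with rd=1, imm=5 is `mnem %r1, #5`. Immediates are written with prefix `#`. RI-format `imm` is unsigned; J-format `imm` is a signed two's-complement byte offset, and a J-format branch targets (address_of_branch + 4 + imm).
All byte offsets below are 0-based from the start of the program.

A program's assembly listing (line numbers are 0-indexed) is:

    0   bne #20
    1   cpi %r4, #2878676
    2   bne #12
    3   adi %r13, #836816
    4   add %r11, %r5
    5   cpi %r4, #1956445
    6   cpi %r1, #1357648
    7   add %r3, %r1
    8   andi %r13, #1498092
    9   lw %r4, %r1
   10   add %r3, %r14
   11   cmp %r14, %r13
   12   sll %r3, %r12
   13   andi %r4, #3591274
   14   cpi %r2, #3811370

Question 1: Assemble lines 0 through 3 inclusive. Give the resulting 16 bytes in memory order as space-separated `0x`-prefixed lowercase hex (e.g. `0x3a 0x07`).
L0: bne op=0xc:6|imm=20:26 ⇒ 0x30000014 ⇒ big 30 00 00 14
L1: cpi op=0x2b:6|rd=4:4|imm=2878676:22 ⇒ 0xad2becd4 ⇒ big ad 2b ec d4
L2: bne op=0xc:6|imm=12:26 ⇒ 0x3000000c ⇒ big 30 00 00 0c
L3: adi op=0x1:6|rd=13:4|imm=836816:22 ⇒ 0x074cc4d0 ⇒ big 07 4c c4 d0

0x30 0x00 0x00 0x14 0xad 0x2b 0xec 0xd4 0x30 0x00 0x00 0x0c 0x07 0x4c 0xc4 0xd0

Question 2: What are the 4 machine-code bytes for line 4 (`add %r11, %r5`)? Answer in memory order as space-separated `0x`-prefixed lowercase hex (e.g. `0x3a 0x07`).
0x66 0xd4 0x00 0x00

4. add fields op=0x19:6|rd=11:4|rs=5:4|pad=0:18 → word 66d40000h → 66 d4 00 00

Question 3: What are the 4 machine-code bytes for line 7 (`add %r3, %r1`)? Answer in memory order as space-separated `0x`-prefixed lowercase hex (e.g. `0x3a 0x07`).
0x64 0xc4 0x00 0x00

7. add fields op=0x19:6|rd=3:4|rs=1:4|pad=0:18 → word 64c40000h → 64 c4 00 00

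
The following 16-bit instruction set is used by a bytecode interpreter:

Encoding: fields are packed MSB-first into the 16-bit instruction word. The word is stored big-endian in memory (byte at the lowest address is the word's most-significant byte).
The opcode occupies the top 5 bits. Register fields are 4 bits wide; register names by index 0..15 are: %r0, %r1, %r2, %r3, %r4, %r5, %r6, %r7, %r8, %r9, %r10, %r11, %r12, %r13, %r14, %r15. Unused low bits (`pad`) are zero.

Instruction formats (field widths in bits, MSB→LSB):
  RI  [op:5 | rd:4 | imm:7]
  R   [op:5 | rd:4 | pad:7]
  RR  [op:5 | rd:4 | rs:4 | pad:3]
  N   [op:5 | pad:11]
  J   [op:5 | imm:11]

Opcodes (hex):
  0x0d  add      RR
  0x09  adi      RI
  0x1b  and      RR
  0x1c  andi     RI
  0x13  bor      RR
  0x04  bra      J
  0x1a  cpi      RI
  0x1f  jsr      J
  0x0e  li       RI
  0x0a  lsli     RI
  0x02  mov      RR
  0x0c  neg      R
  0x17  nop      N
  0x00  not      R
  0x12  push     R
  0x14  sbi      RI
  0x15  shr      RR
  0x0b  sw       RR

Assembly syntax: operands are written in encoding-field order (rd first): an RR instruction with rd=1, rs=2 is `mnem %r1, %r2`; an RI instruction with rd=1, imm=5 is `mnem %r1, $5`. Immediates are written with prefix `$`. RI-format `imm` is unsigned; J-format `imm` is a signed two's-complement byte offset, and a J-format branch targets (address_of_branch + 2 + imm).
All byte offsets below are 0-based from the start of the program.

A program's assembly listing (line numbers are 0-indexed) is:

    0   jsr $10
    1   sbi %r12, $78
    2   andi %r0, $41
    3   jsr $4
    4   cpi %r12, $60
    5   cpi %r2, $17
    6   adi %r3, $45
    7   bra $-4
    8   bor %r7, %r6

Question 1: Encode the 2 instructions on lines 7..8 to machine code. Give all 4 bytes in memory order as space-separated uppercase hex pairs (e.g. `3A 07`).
line 7 (bra): pack op=0x4:5|imm=-4:11 = 0x27fc; big→ 27 fc
line 8 (bor): pack op=0x13:5|rd=7:4|rs=6:4|pad=0:3 = 0x9bb0; big→ 9b b0

27 FC 9B B0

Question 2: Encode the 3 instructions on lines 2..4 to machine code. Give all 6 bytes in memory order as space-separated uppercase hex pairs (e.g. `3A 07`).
E0 29 F8 04 D6 3C

2. andi fields op=0x1c:5|rd=0:4|imm=41:7 → word e029h → e0 29
3. jsr fields op=0x1f:5|imm=4:11 → word f804h → f8 04
4. cpi fields op=0x1a:5|rd=12:4|imm=60:7 → word d63ch → d6 3c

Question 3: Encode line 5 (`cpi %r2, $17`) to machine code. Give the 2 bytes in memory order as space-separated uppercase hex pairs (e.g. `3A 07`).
D1 11

5. cpi fields op=0x1a:5|rd=2:4|imm=17:7 → word d111h → d1 11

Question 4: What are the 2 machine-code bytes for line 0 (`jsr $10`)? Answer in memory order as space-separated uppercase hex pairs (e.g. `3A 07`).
L0: jsr op=0x1f:5|imm=10:11 ⇒ 0xf80a ⇒ big f8 0a

F8 0A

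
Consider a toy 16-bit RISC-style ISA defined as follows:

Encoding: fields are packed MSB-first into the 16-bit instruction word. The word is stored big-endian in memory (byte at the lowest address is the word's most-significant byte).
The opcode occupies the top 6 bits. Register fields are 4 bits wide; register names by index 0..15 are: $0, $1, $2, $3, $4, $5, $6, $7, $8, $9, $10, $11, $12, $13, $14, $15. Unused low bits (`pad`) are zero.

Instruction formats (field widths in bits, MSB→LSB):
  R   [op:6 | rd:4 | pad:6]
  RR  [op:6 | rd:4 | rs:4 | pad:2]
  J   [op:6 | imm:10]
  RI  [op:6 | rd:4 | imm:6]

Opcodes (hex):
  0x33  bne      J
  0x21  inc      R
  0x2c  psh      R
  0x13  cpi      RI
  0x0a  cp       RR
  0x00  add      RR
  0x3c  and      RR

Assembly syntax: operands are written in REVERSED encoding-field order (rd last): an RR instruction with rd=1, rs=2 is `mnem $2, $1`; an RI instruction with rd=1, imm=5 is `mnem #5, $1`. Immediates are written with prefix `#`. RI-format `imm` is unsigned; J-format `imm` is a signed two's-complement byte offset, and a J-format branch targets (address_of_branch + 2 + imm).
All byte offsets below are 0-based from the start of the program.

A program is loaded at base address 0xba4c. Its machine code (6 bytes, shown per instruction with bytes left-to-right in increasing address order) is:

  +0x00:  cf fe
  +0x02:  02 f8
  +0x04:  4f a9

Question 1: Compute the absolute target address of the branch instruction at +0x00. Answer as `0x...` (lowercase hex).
off 0x00: read cf fe as big → 0xcffe
  op=0xcffe>>10=0x33 ⇒ bne (J)
  imm: (w>>0)&0x3ff=0x3fe (s10→-2) → #-2
  target = base 0xba4c + off 0x00 + 2 + imm -2 = 0xba4c

0xba4c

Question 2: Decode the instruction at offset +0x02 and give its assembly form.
add $14, $11

off 0x02: read 02 f8 as big → 0x02f8
  opcode bits[15:10]=0x0: add/RR
  rd@[9:6]=0xb ⇒ $11
  rs@[5:2]=0xe ⇒ $14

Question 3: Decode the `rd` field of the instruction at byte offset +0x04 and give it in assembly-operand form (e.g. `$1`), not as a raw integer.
+0x04: 4f a9 ⇒ word 0x4fa9 (big)
  opcode bits[15:10]=0x13: cpi/RI
  rd: (w>>6)&0xf=0xe → $14
  imm: (w>>0)&0x3f=0x29 → #41

$14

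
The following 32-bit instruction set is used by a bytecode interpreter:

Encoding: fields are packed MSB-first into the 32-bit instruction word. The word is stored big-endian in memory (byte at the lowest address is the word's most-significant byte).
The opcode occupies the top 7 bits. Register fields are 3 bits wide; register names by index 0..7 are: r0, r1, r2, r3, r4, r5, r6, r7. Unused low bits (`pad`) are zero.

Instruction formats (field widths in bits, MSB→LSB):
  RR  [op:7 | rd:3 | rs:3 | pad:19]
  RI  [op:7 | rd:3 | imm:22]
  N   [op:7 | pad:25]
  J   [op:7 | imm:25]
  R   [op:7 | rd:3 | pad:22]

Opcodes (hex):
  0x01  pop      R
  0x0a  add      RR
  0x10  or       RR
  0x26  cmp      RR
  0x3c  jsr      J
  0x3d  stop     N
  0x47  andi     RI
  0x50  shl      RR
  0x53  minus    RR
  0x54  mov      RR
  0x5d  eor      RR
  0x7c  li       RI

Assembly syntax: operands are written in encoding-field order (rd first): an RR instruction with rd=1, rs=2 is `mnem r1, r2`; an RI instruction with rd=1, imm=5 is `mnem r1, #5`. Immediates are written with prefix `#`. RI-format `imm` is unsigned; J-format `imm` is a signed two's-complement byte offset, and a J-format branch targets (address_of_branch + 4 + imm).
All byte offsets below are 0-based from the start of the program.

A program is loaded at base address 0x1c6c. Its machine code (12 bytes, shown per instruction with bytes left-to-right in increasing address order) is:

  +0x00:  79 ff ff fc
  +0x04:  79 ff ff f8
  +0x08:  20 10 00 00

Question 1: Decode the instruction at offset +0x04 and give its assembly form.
jsr #-8

@+04  big-endian(79 ff ff f8) = 0x79fffff8
  top 7b → 0x3c → jsr [J]
  [24:0] imm=33554424 (s25→-8) = #-8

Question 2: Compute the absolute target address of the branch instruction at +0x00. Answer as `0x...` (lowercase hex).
0x1c6c

off 0x00: read 79 ff ff fc as big → 0x79fffffc
  top 7b → 0x3c → jsr [J]
  imm@[24:0]=0x1fffffc (s25→-4) ⇒ #-4
  target = base 0x1c6c + off 0x00 + 4 + imm -4 = 0x1c6c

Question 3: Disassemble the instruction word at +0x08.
or r0, r2

@+08  big-endian(20 10 00 00) = 0x20100000
  top 7b → 0x10 → or [RR]
  [24:22] rd=0 = r0
  [21:19] rs=2 = r2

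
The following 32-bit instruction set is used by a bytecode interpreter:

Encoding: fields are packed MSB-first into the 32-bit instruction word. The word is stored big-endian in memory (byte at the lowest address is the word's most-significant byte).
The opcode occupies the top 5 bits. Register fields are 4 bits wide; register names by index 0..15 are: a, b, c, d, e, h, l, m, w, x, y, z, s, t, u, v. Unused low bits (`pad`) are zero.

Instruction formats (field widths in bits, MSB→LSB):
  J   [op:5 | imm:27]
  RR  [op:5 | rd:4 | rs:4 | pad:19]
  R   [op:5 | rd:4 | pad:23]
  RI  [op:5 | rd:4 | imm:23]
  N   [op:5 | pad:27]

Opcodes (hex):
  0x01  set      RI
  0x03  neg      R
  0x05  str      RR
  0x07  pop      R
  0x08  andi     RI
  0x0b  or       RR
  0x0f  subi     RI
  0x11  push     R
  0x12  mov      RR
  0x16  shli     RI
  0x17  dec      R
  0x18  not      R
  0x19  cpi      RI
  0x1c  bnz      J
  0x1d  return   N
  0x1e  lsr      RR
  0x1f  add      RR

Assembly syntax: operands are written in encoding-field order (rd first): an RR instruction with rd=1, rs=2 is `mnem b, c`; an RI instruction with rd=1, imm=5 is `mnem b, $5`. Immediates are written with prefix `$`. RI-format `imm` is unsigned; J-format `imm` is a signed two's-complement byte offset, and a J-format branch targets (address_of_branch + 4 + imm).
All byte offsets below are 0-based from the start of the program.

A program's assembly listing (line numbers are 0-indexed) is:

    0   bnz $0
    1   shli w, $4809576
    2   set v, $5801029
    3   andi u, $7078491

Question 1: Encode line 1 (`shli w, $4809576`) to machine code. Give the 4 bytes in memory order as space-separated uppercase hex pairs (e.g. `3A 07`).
B4 49 63 68

L1: shli op=0x16:5|rd=8:4|imm=4809576:23 ⇒ 0xb4496368 ⇒ big b4 49 63 68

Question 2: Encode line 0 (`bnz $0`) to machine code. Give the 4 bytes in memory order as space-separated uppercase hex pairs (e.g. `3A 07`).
E0 00 00 00

line 0 (bnz): pack op=0x1c:5|imm=0:27 = 0xe0000000; big→ e0 00 00 00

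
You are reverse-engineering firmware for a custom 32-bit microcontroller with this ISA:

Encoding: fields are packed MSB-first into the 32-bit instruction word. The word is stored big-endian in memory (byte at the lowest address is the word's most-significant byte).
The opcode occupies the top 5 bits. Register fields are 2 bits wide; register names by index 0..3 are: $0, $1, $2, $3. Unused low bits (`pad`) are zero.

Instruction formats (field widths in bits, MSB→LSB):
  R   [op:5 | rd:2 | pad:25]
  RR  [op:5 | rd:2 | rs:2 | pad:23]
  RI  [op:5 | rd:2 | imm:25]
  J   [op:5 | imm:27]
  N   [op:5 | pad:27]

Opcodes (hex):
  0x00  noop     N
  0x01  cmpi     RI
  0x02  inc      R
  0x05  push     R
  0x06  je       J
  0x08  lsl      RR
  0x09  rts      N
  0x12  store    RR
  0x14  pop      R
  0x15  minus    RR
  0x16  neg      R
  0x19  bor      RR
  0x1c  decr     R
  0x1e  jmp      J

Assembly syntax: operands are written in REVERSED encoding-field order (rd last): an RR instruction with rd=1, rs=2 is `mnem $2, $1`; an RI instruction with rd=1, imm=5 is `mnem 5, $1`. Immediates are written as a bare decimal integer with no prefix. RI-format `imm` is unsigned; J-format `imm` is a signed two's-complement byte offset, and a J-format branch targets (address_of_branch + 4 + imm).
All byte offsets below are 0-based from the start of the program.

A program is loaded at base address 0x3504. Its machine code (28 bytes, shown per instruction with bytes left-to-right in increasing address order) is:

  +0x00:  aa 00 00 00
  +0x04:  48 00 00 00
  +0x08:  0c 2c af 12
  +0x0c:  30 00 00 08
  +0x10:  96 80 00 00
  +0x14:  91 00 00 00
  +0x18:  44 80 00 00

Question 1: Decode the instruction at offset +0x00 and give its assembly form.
off 0x00: read aa 00 00 00 as big → 0xaa000000
  top 5b → 0x15 → minus [RR]
  [26:25] rd=1 = $1
  [24:23] rs=0 = $0

minus $0, $1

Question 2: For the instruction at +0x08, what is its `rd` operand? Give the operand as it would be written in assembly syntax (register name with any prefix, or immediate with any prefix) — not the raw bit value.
[08] 0c 2c af 12 → 0x0c2caf12
  op=0x0c2caf12>>27=0x1 ⇒ cmpi (RI)
  rd@[26:25]=0x2 ⇒ $2
  imm@[24:0]=0x2caf12 ⇒ 2928402

$2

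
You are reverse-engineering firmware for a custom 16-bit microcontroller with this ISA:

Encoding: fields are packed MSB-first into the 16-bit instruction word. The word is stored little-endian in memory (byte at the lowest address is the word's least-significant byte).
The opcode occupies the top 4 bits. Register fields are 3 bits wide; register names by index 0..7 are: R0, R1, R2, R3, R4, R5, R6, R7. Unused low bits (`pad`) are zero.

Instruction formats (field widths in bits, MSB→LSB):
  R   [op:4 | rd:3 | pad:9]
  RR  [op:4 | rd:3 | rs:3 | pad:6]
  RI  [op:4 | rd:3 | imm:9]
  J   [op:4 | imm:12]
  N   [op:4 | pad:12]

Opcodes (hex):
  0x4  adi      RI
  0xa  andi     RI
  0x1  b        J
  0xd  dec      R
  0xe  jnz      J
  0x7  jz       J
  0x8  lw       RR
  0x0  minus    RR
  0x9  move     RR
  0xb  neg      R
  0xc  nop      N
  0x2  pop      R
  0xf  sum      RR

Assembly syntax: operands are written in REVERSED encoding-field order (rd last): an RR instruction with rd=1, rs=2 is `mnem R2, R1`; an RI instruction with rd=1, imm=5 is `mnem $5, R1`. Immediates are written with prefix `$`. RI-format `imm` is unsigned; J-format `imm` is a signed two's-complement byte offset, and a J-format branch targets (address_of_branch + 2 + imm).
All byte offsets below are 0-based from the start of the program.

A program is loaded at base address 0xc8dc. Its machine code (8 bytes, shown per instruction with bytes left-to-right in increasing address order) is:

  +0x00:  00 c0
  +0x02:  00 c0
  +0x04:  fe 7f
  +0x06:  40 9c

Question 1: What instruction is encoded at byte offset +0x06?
[06] 40 9c → 0x9c40
  op=0x9c40>>12=0x9 ⇒ move (RR)
  rd: (w>>9)&0x7=0x6 → R6
  rs: (w>>6)&0x7=0x1 → R1

move R1, R6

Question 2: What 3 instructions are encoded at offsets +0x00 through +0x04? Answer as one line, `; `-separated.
off 0x00: read 00 c0 as little → 0xc000
  op=0xc000>>12=0xc ⇒ nop (N)
off 0x02: read 00 c0 as little → 0xc000
  op=0xc000>>12=0xc ⇒ nop (N)
off 0x04: read fe 7f as little → 0x7ffe
  op=0x7ffe>>12=0x7 ⇒ jz (J)
  imm: (w>>0)&0xfff=0xffe (s12→-2) → $-2

nop; nop; jz $-2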